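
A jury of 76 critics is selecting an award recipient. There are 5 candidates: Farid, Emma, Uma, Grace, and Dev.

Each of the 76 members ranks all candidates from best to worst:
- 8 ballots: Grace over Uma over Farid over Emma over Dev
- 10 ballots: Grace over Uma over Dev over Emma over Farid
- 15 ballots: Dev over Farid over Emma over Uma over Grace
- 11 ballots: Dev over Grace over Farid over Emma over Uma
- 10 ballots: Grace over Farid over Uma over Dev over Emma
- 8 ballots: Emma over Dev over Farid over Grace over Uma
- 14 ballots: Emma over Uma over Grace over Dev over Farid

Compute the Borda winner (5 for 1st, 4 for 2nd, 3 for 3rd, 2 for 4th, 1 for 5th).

Farid: 8×3 + 10×1 + 15×4 + 11×3 + 10×4 + 8×3 + 14×1 = 205
Emma: 8×2 + 10×2 + 15×3 + 11×2 + 10×1 + 8×5 + 14×5 = 223
Uma: 8×4 + 10×4 + 15×2 + 11×1 + 10×3 + 8×1 + 14×4 = 207
Grace: 8×5 + 10×5 + 15×1 + 11×4 + 10×5 + 8×2 + 14×3 = 257
Dev: 8×1 + 10×3 + 15×5 + 11×5 + 10×2 + 8×4 + 14×2 = 248

Grace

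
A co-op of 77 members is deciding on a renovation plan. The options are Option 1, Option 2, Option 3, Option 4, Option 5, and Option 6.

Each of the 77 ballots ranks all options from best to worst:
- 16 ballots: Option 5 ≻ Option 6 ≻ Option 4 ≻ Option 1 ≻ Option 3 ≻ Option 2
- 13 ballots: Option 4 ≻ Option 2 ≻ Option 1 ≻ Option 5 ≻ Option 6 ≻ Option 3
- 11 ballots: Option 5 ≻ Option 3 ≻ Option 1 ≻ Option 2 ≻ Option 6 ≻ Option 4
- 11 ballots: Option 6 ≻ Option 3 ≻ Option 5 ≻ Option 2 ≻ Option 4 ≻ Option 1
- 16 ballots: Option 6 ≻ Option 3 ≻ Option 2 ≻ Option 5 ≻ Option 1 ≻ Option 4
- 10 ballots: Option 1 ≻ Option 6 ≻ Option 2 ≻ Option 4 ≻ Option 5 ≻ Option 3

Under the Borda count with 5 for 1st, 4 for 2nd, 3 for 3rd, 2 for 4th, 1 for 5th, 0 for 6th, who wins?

Option 6

Option 1: 16×2 + 13×3 + 11×3 + 11×0 + 16×1 + 10×5 = 170
Option 2: 16×0 + 13×4 + 11×2 + 11×2 + 16×3 + 10×3 = 174
Option 3: 16×1 + 13×0 + 11×4 + 11×4 + 16×4 + 10×0 = 168
Option 4: 16×3 + 13×5 + 11×0 + 11×1 + 16×0 + 10×2 = 144
Option 5: 16×5 + 13×2 + 11×5 + 11×3 + 16×2 + 10×1 = 236
Option 6: 16×4 + 13×1 + 11×1 + 11×5 + 16×5 + 10×4 = 263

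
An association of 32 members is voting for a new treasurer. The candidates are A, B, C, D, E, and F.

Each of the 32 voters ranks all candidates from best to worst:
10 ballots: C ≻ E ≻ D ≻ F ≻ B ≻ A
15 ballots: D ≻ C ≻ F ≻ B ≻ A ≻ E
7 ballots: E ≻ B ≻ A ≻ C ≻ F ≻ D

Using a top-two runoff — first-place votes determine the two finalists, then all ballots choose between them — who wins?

C

Round 1 first-place votes: A 0, B 0, C 10, D 15, E 7, F 0. D and C advance.
Runoff: D is ranked above C on 15 ballots, C above D on 17.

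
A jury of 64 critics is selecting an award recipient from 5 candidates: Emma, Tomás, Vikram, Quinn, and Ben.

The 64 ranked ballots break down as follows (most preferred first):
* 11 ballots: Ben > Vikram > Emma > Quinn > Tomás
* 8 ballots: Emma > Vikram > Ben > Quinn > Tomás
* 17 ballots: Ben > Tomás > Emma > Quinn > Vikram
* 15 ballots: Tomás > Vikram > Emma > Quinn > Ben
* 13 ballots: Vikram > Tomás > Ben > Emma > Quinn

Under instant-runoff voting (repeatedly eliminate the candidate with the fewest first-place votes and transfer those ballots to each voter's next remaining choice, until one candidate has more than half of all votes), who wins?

Round 1: Emma 8, Tomás 15, Vikram 13, Quinn 0, Ben 28. Quinn eliminated.
Round 2: Emma 8, Tomás 15, Vikram 13, Ben 28. Emma eliminated.
Round 3: Tomás 15, Vikram 21, Ben 28. Tomás eliminated.
Round 4: Vikram 36, Ben 28. Vikram has a majority (≥33).

Vikram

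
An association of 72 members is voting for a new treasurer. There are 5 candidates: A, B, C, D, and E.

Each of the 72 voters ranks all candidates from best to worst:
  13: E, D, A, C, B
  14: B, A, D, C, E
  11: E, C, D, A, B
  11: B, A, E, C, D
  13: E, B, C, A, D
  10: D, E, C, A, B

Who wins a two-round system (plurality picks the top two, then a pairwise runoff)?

Round 1 first-place votes: A 0, B 25, C 0, D 10, E 37. E and B advance.
Runoff: E is ranked above B on 47 ballots, B above E on 25.

E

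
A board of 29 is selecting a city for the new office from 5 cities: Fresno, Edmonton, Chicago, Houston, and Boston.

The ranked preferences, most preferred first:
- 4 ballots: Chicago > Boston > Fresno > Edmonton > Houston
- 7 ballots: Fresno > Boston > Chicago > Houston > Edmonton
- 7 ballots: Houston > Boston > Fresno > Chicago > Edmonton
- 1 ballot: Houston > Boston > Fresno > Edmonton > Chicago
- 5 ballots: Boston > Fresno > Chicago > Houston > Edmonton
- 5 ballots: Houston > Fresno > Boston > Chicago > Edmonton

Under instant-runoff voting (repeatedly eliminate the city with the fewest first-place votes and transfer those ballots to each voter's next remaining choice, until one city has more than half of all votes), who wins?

Boston

Round 1: Fresno 7, Edmonton 0, Chicago 4, Houston 13, Boston 5. Edmonton eliminated.
Round 2: Fresno 7, Chicago 4, Houston 13, Boston 5. Chicago eliminated.
Round 3: Fresno 7, Houston 13, Boston 9. Fresno eliminated.
Round 4: Houston 13, Boston 16. Boston has a majority (≥15).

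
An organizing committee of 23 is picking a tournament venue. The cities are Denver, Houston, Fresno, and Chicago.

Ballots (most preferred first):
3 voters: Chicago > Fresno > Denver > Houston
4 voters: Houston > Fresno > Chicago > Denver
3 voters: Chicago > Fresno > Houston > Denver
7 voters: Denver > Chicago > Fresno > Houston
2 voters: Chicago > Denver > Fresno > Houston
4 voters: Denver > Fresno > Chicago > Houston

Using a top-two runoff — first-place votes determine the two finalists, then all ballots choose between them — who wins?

Chicago

Round 1 first-place votes: Denver 11, Houston 4, Fresno 0, Chicago 8. Denver and Chicago advance.
Runoff: Denver is ranked above Chicago on 11 ballots, Chicago above Denver on 12.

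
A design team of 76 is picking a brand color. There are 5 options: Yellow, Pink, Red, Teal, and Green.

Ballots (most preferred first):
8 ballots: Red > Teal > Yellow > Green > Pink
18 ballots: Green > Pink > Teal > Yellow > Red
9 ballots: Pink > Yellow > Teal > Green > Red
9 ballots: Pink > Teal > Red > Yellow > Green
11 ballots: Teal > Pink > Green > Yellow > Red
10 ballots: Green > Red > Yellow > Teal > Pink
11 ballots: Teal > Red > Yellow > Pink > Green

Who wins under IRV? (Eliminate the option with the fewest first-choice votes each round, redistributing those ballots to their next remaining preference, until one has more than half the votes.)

Teal

Round 1: Yellow 0, Pink 18, Red 8, Teal 22, Green 28. Yellow eliminated.
Round 2: Pink 18, Red 8, Teal 22, Green 28. Red eliminated.
Round 3: Pink 18, Teal 30, Green 28. Pink eliminated.
Round 4: Teal 48, Green 28. Teal has a majority (≥39).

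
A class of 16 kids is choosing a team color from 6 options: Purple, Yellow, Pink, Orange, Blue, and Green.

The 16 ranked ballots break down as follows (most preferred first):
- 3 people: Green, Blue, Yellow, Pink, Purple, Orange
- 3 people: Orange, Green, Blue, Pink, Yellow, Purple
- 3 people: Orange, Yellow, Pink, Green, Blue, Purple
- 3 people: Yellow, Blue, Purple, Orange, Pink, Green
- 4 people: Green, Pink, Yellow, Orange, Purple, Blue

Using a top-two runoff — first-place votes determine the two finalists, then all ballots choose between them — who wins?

Round 1 first-place votes: Purple 0, Yellow 3, Pink 0, Orange 6, Blue 0, Green 7. Green and Orange advance.
Runoff: Green is ranked above Orange on 7 ballots, Orange above Green on 9.

Orange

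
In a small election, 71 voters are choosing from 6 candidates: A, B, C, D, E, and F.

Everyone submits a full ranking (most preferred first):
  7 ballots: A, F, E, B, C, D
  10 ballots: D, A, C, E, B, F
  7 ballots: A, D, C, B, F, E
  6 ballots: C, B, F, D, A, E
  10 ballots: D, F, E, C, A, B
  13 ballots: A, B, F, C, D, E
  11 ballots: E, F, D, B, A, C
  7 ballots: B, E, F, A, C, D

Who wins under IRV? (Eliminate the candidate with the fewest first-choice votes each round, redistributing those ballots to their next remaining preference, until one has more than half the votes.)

Round 1: A 27, B 7, C 6, D 20, E 11, F 0. F eliminated.
Round 2: A 27, B 7, C 6, D 20, E 11. C eliminated.
Round 3: A 27, B 13, D 20, E 11. E eliminated.
Round 4: A 27, B 13, D 31. B eliminated.
Round 5: A 34, D 37. D has a majority (≥36).

D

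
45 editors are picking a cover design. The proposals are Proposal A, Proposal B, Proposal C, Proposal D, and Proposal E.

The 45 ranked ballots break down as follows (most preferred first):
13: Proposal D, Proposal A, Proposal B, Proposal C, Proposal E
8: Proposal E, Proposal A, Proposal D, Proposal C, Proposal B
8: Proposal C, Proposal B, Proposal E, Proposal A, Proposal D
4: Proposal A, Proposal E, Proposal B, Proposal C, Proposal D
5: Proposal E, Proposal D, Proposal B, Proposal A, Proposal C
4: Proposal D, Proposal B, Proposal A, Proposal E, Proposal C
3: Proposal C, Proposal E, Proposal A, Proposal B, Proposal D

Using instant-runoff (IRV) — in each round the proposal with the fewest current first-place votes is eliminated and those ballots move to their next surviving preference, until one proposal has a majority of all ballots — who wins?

Round 1: Proposal A 4, Proposal B 0, Proposal C 11, Proposal D 17, Proposal E 13. Proposal B eliminated.
Round 2: Proposal A 4, Proposal C 11, Proposal D 17, Proposal E 13. Proposal A eliminated.
Round 3: Proposal C 11, Proposal D 17, Proposal E 17. Proposal C eliminated.
Round 4: Proposal D 17, Proposal E 28. Proposal E has a majority (≥23).

Proposal E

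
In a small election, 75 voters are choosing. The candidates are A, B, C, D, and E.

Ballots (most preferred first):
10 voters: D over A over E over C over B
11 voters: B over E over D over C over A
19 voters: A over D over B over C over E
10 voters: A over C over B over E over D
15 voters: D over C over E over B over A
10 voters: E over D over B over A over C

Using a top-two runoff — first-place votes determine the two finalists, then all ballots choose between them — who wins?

Round 1 first-place votes: A 29, B 11, C 0, D 25, E 10. A and D advance.
Runoff: A is ranked above D on 29 ballots, D above A on 46.

D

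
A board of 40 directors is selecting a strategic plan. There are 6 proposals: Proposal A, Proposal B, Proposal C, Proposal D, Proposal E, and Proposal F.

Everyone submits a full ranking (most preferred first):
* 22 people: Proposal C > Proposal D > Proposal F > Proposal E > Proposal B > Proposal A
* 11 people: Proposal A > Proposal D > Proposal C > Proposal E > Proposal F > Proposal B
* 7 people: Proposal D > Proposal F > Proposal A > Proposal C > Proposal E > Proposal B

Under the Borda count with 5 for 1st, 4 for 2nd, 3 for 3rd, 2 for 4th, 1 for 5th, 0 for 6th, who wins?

Proposal D

Proposal A: 22×0 + 11×5 + 7×3 = 76
Proposal B: 22×1 + 11×0 + 7×0 = 22
Proposal C: 22×5 + 11×3 + 7×2 = 157
Proposal D: 22×4 + 11×4 + 7×5 = 167
Proposal E: 22×2 + 11×2 + 7×1 = 73
Proposal F: 22×3 + 11×1 + 7×4 = 105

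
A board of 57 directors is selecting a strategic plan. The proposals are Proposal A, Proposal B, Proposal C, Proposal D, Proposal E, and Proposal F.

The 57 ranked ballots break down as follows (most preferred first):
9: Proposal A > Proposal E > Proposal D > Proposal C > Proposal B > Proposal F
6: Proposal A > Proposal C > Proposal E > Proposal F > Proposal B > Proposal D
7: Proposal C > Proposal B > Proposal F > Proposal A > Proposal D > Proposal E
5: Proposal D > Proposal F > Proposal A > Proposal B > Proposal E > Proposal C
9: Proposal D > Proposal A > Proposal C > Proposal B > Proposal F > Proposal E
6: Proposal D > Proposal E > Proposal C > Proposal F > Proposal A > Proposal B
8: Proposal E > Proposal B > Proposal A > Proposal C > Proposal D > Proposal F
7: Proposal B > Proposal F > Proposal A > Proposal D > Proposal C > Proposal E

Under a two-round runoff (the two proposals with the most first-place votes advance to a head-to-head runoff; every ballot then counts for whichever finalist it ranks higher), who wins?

Round 1 first-place votes: Proposal A 15, Proposal B 7, Proposal C 7, Proposal D 20, Proposal E 8, Proposal F 0. Proposal D and Proposal A advance.
Runoff: Proposal D is ranked above Proposal A on 20 ballots, Proposal A above Proposal D on 37.

Proposal A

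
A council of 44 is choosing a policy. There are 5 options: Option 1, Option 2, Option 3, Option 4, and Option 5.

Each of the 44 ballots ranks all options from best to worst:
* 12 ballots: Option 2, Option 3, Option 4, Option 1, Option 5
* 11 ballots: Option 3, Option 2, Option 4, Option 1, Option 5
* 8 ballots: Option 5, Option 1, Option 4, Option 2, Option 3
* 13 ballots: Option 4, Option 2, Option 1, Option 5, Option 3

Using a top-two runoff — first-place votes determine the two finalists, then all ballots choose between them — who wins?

Round 1 first-place votes: Option 1 0, Option 2 12, Option 3 11, Option 4 13, Option 5 8. Option 4 and Option 2 advance.
Runoff: Option 4 is ranked above Option 2 on 21 ballots, Option 2 above Option 4 on 23.

Option 2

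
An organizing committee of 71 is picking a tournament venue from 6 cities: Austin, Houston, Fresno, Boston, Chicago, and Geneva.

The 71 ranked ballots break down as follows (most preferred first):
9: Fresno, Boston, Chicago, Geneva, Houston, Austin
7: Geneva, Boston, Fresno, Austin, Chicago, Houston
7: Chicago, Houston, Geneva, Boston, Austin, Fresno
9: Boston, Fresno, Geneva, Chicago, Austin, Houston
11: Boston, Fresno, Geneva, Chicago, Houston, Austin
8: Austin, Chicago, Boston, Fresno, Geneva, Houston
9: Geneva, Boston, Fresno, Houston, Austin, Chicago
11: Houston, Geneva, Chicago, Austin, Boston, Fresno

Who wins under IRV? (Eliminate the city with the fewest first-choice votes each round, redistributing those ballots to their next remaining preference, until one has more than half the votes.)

Boston

Round 1: Austin 8, Houston 11, Fresno 9, Boston 20, Chicago 7, Geneva 16. Chicago eliminated.
Round 2: Austin 8, Houston 18, Fresno 9, Boston 20, Geneva 16. Austin eliminated.
Round 3: Houston 18, Fresno 9, Boston 28, Geneva 16. Fresno eliminated.
Round 4: Houston 18, Boston 37, Geneva 16. Boston has a majority (≥36).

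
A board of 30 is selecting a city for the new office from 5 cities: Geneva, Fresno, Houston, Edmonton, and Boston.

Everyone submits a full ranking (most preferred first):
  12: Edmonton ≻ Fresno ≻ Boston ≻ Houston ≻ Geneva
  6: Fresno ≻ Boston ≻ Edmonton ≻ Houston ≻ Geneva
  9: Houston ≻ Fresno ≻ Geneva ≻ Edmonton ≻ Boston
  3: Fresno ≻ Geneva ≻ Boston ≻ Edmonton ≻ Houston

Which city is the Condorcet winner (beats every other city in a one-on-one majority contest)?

Fresno vs Geneva: 30–0
Fresno vs Houston: 21–9
Fresno vs Edmonton: 18–12
Fresno vs Boston: 30–0
Fresno beats every other city.

Fresno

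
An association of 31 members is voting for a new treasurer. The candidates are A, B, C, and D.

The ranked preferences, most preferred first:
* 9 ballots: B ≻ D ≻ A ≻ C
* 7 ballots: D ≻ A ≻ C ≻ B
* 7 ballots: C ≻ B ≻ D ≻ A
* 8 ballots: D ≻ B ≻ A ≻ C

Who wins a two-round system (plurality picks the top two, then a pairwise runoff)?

B

Round 1 first-place votes: A 0, B 9, C 7, D 15. D and B advance.
Runoff: D is ranked above B on 15 ballots, B above D on 16.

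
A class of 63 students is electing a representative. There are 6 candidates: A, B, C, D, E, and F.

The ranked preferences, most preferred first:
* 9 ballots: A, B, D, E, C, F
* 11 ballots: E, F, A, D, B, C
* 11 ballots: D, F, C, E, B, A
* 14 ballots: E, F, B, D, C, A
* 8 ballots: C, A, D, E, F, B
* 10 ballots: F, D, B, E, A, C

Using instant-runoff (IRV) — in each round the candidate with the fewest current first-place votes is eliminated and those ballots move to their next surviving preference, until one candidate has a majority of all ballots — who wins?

Round 1: A 9, B 0, C 8, D 11, E 25, F 10. B eliminated.
Round 2: A 9, C 8, D 11, E 25, F 10. C eliminated.
Round 3: A 17, D 11, E 25, F 10. F eliminated.
Round 4: A 17, D 21, E 25. A eliminated.
Round 5: D 38, E 25. D has a majority (≥32).

D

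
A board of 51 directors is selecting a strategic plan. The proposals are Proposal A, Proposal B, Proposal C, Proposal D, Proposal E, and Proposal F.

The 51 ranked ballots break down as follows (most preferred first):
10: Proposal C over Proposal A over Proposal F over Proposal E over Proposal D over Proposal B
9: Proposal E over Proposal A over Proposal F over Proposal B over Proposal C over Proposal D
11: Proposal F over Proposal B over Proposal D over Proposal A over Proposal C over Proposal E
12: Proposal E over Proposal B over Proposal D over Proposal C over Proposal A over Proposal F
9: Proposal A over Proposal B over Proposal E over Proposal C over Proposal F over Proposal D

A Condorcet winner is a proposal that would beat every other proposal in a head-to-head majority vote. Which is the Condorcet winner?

Proposal A vs Proposal B: 28–23
Proposal A vs Proposal C: 29–22
Proposal A vs Proposal D: 28–23
Proposal A vs Proposal E: 30–21
Proposal A vs Proposal F: 40–11
Proposal A beats every other proposal.

Proposal A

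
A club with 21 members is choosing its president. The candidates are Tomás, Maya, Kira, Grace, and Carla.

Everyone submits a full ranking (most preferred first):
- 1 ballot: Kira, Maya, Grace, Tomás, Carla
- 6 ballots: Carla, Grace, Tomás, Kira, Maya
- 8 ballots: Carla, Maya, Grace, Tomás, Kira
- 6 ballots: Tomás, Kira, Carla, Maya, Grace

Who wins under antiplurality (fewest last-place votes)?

Last-place votes: Tomás 0, Maya 6, Kira 8, Grace 6, Carla 1.

Tomás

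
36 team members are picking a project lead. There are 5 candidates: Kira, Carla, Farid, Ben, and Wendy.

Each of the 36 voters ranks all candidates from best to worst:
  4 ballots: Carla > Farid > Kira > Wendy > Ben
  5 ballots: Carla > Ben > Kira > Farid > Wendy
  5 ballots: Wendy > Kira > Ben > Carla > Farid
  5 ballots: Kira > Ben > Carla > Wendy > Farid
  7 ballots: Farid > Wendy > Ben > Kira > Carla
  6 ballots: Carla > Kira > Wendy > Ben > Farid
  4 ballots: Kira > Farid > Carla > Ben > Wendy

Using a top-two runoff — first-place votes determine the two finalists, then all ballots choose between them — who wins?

Round 1 first-place votes: Kira 9, Carla 15, Farid 7, Ben 0, Wendy 5. Carla and Kira advance.
Runoff: Carla is ranked above Kira on 15 ballots, Kira above Carla on 21.

Kira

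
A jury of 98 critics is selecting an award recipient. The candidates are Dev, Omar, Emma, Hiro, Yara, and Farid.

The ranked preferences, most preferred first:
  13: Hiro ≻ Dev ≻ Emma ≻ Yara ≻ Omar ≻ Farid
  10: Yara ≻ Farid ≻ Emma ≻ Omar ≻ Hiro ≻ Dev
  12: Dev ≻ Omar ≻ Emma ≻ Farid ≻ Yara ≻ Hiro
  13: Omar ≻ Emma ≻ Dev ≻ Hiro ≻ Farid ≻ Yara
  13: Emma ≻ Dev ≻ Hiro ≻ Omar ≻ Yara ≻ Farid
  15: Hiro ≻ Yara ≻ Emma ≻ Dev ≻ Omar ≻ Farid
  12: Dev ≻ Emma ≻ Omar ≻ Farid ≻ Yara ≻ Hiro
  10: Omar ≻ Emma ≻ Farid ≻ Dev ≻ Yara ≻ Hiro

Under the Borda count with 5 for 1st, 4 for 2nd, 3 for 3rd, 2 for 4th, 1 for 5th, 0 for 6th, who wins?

Dev: 13×4 + 10×0 + 12×5 + 13×3 + 13×4 + 15×2 + 12×5 + 10×2 = 313
Omar: 13×1 + 10×2 + 12×4 + 13×5 + 13×2 + 15×1 + 12×3 + 10×5 = 273
Emma: 13×3 + 10×3 + 12×3 + 13×4 + 13×5 + 15×3 + 12×4 + 10×4 = 355
Hiro: 13×5 + 10×1 + 12×0 + 13×2 + 13×3 + 15×5 + 12×0 + 10×0 = 215
Yara: 13×2 + 10×5 + 12×1 + 13×0 + 13×1 + 15×4 + 12×1 + 10×1 = 183
Farid: 13×0 + 10×4 + 12×2 + 13×1 + 13×0 + 15×0 + 12×2 + 10×3 = 131

Emma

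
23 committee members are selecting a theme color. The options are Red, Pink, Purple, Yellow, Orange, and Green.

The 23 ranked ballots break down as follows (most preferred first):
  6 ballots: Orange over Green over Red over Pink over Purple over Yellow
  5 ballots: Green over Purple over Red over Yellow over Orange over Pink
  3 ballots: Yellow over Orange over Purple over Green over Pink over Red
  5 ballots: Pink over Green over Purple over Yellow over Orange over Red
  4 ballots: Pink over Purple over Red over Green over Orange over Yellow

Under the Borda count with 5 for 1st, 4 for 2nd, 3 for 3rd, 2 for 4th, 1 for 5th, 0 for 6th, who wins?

Red: 6×3 + 5×3 + 3×0 + 5×0 + 4×3 = 45
Pink: 6×2 + 5×0 + 3×1 + 5×5 + 4×5 = 60
Purple: 6×1 + 5×4 + 3×3 + 5×3 + 4×4 = 66
Yellow: 6×0 + 5×2 + 3×5 + 5×2 + 4×0 = 35
Orange: 6×5 + 5×1 + 3×4 + 5×1 + 4×1 = 56
Green: 6×4 + 5×5 + 3×2 + 5×4 + 4×2 = 83

Green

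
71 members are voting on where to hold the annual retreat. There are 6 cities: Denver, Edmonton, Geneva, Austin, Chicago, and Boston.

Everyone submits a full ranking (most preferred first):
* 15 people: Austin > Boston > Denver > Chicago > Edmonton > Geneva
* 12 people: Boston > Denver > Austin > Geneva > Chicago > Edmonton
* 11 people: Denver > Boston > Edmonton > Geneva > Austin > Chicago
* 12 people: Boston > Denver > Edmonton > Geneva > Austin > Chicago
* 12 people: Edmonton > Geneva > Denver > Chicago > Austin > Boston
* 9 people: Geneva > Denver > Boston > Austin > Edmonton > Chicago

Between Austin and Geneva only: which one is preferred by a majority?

Geneva

Austin is ranked above Geneva on 27 ballots; Geneva above Austin on 44.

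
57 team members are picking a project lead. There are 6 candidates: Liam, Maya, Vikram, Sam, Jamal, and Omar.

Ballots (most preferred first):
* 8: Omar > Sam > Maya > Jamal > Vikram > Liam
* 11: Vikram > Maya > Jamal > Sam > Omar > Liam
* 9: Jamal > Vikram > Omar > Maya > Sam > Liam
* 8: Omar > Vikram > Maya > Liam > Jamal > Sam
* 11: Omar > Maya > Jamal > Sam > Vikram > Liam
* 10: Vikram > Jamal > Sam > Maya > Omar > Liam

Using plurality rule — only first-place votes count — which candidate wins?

First-place votes: Liam 0, Maya 0, Vikram 21, Sam 0, Jamal 9, Omar 27.

Omar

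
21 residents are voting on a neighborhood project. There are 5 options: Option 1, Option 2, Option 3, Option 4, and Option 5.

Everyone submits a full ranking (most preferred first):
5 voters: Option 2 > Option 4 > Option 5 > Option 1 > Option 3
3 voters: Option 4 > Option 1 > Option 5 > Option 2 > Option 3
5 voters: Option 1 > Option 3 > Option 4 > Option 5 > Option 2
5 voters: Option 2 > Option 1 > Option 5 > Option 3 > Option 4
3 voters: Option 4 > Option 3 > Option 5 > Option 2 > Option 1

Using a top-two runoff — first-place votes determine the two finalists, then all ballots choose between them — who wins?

Round 1 first-place votes: Option 1 5, Option 2 10, Option 3 0, Option 4 6, Option 5 0. Option 2 and Option 4 advance.
Runoff: Option 2 is ranked above Option 4 on 10 ballots, Option 4 above Option 2 on 11.

Option 4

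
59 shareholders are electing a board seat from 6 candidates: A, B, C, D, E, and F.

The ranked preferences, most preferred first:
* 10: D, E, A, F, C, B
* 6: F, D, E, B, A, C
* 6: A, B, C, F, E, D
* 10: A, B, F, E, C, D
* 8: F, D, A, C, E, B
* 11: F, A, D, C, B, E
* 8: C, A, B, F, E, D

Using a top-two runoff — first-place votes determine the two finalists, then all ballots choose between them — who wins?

A

Round 1 first-place votes: A 16, B 0, C 8, D 10, E 0, F 25. F and A advance.
Runoff: F is ranked above A on 25 ballots, A above F on 34.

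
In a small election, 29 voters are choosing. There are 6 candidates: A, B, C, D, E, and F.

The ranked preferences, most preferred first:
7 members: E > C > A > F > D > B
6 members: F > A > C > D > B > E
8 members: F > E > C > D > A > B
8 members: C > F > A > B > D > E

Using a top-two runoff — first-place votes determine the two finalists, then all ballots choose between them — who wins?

C

Round 1 first-place votes: A 0, B 0, C 8, D 0, E 7, F 14. F and C advance.
Runoff: F is ranked above C on 14 ballots, C above F on 15.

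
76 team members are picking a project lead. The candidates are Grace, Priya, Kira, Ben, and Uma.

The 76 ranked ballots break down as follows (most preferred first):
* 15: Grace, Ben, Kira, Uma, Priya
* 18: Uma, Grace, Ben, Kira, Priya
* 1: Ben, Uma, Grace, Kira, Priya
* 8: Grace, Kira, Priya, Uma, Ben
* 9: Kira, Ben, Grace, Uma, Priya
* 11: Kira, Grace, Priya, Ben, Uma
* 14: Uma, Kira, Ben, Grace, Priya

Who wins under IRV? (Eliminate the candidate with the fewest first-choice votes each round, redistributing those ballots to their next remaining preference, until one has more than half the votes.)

Grace

Round 1: Grace 23, Priya 0, Kira 20, Ben 1, Uma 32. Priya eliminated.
Round 2: Grace 23, Kira 20, Ben 1, Uma 32. Ben eliminated.
Round 3: Grace 23, Kira 20, Uma 33. Kira eliminated.
Round 4: Grace 43, Uma 33. Grace has a majority (≥39).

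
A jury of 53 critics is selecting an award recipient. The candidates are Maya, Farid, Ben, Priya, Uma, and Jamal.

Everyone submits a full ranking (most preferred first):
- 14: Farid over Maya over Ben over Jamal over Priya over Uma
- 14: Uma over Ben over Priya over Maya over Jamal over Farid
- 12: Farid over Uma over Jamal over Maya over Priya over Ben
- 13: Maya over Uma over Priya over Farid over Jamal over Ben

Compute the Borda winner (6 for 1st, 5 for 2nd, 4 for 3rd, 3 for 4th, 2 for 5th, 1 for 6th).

Maya: 14×5 + 14×3 + 12×3 + 13×6 = 226
Farid: 14×6 + 14×1 + 12×6 + 13×3 = 209
Ben: 14×4 + 14×5 + 12×1 + 13×1 = 151
Priya: 14×2 + 14×4 + 12×2 + 13×4 = 160
Uma: 14×1 + 14×6 + 12×5 + 13×5 = 223
Jamal: 14×3 + 14×2 + 12×4 + 13×2 = 144

Maya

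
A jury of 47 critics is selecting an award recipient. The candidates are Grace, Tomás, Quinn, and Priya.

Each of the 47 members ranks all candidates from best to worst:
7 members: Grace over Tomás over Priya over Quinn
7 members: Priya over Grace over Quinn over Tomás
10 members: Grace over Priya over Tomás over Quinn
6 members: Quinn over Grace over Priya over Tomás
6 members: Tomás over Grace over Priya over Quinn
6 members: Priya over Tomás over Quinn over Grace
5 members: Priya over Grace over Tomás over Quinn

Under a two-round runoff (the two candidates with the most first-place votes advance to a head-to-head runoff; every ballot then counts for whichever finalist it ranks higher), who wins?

Grace

Round 1 first-place votes: Grace 17, Tomás 6, Quinn 6, Priya 18. Priya and Grace advance.
Runoff: Priya is ranked above Grace on 18 ballots, Grace above Priya on 29.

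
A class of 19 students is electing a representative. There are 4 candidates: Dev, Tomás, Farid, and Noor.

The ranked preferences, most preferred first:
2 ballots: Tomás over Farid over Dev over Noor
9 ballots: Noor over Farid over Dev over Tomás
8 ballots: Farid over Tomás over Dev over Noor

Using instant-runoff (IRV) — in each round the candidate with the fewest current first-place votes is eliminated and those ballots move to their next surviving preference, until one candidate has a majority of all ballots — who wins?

Round 1: Dev 0, Tomás 2, Farid 8, Noor 9. Dev eliminated.
Round 2: Tomás 2, Farid 8, Noor 9. Tomás eliminated.
Round 3: Farid 10, Noor 9. Farid has a majority (≥10).

Farid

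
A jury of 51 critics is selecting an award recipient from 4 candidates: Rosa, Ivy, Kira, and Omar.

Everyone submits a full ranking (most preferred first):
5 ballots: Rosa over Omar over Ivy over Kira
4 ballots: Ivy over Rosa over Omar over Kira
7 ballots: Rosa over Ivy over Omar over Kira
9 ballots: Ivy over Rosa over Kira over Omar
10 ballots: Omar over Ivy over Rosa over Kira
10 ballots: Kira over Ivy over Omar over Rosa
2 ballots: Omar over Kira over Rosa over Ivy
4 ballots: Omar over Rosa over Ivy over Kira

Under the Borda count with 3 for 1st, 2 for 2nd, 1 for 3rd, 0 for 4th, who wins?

Ivy

Rosa: 5×3 + 4×2 + 7×3 + 9×2 + 10×1 + 10×0 + 2×1 + 4×2 = 82
Ivy: 5×1 + 4×3 + 7×2 + 9×3 + 10×2 + 10×2 + 2×0 + 4×1 = 102
Kira: 5×0 + 4×0 + 7×0 + 9×1 + 10×0 + 10×3 + 2×2 + 4×0 = 43
Omar: 5×2 + 4×1 + 7×1 + 9×0 + 10×3 + 10×1 + 2×3 + 4×3 = 79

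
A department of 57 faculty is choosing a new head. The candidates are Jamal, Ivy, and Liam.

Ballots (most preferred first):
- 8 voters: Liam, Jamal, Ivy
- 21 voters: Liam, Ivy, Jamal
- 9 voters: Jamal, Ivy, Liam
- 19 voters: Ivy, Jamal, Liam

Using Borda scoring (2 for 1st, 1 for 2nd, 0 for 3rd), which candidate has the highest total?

Ivy

Jamal: 8×1 + 21×0 + 9×2 + 19×1 = 45
Ivy: 8×0 + 21×1 + 9×1 + 19×2 = 68
Liam: 8×2 + 21×2 + 9×0 + 19×0 = 58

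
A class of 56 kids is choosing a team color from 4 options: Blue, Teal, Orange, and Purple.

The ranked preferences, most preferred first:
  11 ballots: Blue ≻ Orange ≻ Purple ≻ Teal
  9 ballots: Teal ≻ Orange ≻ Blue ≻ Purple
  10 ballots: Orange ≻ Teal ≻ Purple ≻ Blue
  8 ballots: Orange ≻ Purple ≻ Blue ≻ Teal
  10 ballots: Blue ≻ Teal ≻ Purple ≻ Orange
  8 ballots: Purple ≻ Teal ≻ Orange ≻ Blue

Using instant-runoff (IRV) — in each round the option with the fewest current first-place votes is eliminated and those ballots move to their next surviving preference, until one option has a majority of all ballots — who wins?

Orange

Round 1: Blue 21, Teal 9, Orange 18, Purple 8. Purple eliminated.
Round 2: Blue 21, Teal 17, Orange 18. Teal eliminated.
Round 3: Blue 21, Orange 35. Orange has a majority (≥29).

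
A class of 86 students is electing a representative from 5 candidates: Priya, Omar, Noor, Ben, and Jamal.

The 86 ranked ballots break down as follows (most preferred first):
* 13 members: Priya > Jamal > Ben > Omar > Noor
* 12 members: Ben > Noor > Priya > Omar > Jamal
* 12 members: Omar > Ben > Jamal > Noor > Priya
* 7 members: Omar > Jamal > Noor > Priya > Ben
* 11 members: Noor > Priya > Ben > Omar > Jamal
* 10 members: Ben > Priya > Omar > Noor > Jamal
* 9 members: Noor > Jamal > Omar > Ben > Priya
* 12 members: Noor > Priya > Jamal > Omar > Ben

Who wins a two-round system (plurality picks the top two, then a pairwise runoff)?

Round 1 first-place votes: Priya 13, Omar 19, Noor 32, Ben 22, Jamal 0. Noor and Ben advance.
Runoff: Noor is ranked above Ben on 39 ballots, Ben above Noor on 47.

Ben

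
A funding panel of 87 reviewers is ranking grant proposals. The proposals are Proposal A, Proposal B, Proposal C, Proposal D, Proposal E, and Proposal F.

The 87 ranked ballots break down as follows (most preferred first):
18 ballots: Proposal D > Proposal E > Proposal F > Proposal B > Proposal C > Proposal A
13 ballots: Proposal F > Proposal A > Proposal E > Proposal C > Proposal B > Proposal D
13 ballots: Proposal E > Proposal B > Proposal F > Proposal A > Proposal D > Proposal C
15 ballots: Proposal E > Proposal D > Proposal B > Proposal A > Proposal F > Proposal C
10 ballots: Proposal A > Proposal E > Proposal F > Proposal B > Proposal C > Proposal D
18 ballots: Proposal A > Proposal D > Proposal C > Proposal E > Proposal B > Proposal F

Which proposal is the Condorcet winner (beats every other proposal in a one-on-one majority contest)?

Proposal E

Proposal E vs Proposal A: 46–41
Proposal E vs Proposal B: 87–0
Proposal E vs Proposal C: 69–18
Proposal E vs Proposal D: 51–36
Proposal E vs Proposal F: 74–13
Proposal E beats every other proposal.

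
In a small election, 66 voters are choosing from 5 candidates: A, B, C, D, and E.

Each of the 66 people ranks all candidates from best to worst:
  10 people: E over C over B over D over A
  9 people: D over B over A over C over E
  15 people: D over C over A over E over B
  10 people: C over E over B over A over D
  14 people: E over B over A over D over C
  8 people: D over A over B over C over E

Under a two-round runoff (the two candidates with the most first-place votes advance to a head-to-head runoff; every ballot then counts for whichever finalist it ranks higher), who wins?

Round 1 first-place votes: A 0, B 0, C 10, D 32, E 24. D and E advance.
Runoff: D is ranked above E on 32 ballots, E above D on 34.

E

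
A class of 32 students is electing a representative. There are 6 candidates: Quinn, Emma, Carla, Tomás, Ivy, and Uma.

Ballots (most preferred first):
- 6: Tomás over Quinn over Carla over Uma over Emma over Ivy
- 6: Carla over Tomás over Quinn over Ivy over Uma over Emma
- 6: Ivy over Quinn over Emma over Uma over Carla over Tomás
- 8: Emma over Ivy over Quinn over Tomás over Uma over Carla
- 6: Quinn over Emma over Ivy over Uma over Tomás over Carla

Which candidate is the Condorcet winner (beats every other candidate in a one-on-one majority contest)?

Quinn

Quinn vs Emma: 24–8
Quinn vs Carla: 26–6
Quinn vs Tomás: 20–12
Quinn vs Ivy: 18–14
Quinn vs Uma: 32–0
Quinn beats every other candidate.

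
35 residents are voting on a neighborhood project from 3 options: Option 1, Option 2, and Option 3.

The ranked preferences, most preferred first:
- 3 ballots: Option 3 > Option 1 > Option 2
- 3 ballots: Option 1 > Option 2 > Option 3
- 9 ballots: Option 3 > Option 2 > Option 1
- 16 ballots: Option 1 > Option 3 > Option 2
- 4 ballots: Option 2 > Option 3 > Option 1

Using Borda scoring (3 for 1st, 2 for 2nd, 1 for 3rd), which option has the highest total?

Option 3

Option 1: 3×2 + 3×3 + 9×1 + 16×3 + 4×1 = 76
Option 2: 3×1 + 3×2 + 9×2 + 16×1 + 4×3 = 55
Option 3: 3×3 + 3×1 + 9×3 + 16×2 + 4×2 = 79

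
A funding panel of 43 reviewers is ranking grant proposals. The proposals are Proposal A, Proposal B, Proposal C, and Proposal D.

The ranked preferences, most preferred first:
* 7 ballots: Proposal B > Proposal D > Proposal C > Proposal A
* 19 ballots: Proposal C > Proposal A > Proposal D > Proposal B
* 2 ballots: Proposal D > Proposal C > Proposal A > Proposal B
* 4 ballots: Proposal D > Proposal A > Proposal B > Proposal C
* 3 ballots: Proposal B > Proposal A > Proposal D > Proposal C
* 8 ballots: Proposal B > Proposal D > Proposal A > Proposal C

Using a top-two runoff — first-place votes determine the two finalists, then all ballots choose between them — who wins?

Round 1 first-place votes: Proposal A 0, Proposal B 18, Proposal C 19, Proposal D 6. Proposal C and Proposal B advance.
Runoff: Proposal C is ranked above Proposal B on 21 ballots, Proposal B above Proposal C on 22.

Proposal B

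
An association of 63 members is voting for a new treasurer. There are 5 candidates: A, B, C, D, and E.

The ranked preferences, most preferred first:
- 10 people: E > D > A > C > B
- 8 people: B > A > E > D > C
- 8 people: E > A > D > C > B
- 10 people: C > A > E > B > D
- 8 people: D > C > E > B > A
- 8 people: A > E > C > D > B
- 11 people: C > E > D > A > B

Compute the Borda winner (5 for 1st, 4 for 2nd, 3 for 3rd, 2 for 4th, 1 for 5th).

A: 10×3 + 8×4 + 8×4 + 10×4 + 8×1 + 8×5 + 11×2 = 204
B: 10×1 + 8×5 + 8×1 + 10×2 + 8×2 + 8×1 + 11×1 = 113
C: 10×2 + 8×1 + 8×2 + 10×5 + 8×4 + 8×3 + 11×5 = 205
D: 10×4 + 8×2 + 8×3 + 10×1 + 8×5 + 8×2 + 11×3 = 179
E: 10×5 + 8×3 + 8×5 + 10×3 + 8×3 + 8×4 + 11×4 = 244

E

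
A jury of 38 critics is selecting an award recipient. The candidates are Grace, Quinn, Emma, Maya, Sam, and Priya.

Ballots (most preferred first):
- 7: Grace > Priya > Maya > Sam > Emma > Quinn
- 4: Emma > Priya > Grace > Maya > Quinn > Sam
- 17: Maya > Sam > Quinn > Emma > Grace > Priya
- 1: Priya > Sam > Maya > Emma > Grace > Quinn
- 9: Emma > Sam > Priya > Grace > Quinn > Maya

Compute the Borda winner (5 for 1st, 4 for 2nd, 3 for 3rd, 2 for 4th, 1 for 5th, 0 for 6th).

Sam

Grace: 7×5 + 4×3 + 17×1 + 1×1 + 9×2 = 83
Quinn: 7×0 + 4×1 + 17×3 + 1×0 + 9×1 = 64
Emma: 7×1 + 4×5 + 17×2 + 1×2 + 9×5 = 108
Maya: 7×3 + 4×2 + 17×5 + 1×3 + 9×0 = 117
Sam: 7×2 + 4×0 + 17×4 + 1×4 + 9×4 = 122
Priya: 7×4 + 4×4 + 17×0 + 1×5 + 9×3 = 76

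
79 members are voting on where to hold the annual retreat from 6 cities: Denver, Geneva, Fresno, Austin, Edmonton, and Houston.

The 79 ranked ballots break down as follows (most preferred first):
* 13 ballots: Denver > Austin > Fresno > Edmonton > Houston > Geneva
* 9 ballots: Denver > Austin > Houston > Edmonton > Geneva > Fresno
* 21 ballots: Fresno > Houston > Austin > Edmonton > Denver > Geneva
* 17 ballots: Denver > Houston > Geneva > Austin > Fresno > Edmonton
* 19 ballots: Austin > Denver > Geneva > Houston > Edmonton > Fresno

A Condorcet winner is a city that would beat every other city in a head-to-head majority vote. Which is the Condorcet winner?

Austin vs Denver: 40–39
Austin vs Geneva: 62–17
Austin vs Fresno: 58–21
Austin vs Edmonton: 79–0
Austin vs Houston: 41–38
Austin beats every other city.

Austin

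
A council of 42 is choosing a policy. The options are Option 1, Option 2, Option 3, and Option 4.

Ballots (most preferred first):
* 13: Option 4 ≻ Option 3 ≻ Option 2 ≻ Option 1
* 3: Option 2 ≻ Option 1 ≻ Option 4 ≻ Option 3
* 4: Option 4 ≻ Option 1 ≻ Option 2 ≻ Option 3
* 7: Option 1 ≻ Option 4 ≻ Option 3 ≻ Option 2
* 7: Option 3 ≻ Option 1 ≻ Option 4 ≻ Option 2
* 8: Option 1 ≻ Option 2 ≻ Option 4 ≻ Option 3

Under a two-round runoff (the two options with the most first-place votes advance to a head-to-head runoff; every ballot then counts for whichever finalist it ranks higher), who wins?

Round 1 first-place votes: Option 1 15, Option 2 3, Option 3 7, Option 4 17. Option 4 and Option 1 advance.
Runoff: Option 4 is ranked above Option 1 on 17 ballots, Option 1 above Option 4 on 25.

Option 1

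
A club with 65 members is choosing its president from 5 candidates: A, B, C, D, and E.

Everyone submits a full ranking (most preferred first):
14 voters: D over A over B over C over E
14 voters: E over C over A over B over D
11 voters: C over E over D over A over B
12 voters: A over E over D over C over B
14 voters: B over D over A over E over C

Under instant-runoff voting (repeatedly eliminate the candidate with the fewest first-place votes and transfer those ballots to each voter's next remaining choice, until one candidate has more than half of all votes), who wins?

Round 1: A 12, B 14, C 11, D 14, E 14. C eliminated.
Round 2: A 12, B 14, D 14, E 25. A eliminated.
Round 3: B 14, D 14, E 37. E has a majority (≥33).

E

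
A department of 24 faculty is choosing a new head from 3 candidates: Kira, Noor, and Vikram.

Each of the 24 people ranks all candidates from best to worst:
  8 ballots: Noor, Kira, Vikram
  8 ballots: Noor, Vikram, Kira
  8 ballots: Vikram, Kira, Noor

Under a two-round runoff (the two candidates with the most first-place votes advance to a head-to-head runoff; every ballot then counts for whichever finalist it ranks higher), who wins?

Round 1 first-place votes: Kira 0, Noor 16, Vikram 8. Noor and Vikram advance.
Runoff: Noor is ranked above Vikram on 16 ballots, Vikram above Noor on 8.

Noor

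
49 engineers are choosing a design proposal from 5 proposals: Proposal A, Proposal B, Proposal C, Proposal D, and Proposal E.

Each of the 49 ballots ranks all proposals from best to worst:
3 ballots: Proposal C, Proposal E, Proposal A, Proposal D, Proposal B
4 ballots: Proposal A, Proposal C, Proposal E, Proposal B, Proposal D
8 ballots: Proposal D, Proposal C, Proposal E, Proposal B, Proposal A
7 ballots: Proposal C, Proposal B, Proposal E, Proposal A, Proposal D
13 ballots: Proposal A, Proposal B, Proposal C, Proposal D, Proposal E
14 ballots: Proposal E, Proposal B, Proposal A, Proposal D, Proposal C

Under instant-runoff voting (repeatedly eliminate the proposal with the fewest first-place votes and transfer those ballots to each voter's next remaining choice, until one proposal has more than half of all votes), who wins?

Round 1: Proposal A 17, Proposal B 0, Proposal C 10, Proposal D 8, Proposal E 14. Proposal B eliminated.
Round 2: Proposal A 17, Proposal C 10, Proposal D 8, Proposal E 14. Proposal D eliminated.
Round 3: Proposal A 17, Proposal C 18, Proposal E 14. Proposal E eliminated.
Round 4: Proposal A 31, Proposal C 18. Proposal A has a majority (≥25).

Proposal A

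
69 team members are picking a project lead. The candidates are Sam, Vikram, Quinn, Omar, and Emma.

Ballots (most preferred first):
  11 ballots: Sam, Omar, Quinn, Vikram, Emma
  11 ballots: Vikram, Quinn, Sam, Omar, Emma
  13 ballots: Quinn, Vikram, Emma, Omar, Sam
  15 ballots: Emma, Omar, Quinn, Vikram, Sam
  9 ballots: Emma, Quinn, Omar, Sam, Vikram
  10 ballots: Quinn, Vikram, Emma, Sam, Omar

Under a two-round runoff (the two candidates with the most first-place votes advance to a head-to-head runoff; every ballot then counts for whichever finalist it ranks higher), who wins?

Round 1 first-place votes: Sam 11, Vikram 11, Quinn 23, Omar 0, Emma 24. Emma and Quinn advance.
Runoff: Emma is ranked above Quinn on 24 ballots, Quinn above Emma on 45.

Quinn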